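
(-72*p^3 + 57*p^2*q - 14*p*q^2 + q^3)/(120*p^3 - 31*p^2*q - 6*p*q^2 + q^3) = (-3*p + q)/(5*p + q)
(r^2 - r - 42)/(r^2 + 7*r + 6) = (r - 7)/(r + 1)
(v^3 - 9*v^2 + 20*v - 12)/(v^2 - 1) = (v^2 - 8*v + 12)/(v + 1)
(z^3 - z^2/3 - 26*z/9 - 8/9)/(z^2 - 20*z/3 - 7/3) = (3*z^2 - 2*z - 8)/(3*(z - 7))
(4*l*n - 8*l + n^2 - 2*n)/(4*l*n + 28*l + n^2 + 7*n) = (n - 2)/(n + 7)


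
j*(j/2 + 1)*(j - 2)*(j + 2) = j^4/2 + j^3 - 2*j^2 - 4*j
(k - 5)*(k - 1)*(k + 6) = k^3 - 31*k + 30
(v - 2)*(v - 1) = v^2 - 3*v + 2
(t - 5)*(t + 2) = t^2 - 3*t - 10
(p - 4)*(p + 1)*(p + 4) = p^3 + p^2 - 16*p - 16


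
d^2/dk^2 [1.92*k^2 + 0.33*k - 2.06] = 3.84000000000000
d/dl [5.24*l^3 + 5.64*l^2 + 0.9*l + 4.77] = 15.72*l^2 + 11.28*l + 0.9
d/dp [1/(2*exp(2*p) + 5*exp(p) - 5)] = (-4*exp(p) - 5)*exp(p)/(2*exp(2*p) + 5*exp(p) - 5)^2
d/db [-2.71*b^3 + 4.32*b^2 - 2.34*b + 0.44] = -8.13*b^2 + 8.64*b - 2.34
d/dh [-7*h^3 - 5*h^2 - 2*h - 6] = -21*h^2 - 10*h - 2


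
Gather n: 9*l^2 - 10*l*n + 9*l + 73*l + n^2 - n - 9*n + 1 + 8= 9*l^2 + 82*l + n^2 + n*(-10*l - 10) + 9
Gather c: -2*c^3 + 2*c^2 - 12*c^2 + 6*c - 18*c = -2*c^3 - 10*c^2 - 12*c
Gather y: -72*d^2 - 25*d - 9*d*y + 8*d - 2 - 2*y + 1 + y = -72*d^2 - 17*d + y*(-9*d - 1) - 1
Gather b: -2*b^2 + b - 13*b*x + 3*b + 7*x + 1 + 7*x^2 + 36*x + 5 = -2*b^2 + b*(4 - 13*x) + 7*x^2 + 43*x + 6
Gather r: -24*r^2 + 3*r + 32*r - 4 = -24*r^2 + 35*r - 4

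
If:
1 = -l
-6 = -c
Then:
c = 6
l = -1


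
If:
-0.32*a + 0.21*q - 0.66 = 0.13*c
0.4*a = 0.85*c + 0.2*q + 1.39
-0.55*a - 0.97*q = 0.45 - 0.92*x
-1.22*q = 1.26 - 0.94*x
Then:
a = 6.15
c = -1.47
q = 11.61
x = 16.40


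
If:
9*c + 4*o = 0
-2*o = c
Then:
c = 0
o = 0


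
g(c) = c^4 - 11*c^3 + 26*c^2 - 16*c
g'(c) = 4*c^3 - 33*c^2 + 52*c - 16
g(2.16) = -2.34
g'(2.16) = -17.33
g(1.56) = 2.48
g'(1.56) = -0.00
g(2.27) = -4.46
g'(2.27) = -21.22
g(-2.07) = 260.45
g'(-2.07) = -300.52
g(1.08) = 0.55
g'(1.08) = 6.71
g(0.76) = -1.64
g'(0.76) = 6.22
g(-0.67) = 25.90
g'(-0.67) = -66.86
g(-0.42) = 12.15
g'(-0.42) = -43.96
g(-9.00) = 16830.00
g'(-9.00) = -6073.00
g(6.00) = -240.00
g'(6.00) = -28.00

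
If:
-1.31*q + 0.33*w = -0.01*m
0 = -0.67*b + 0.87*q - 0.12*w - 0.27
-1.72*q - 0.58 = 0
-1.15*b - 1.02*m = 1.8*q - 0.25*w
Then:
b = -0.60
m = 0.93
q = -0.34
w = -1.37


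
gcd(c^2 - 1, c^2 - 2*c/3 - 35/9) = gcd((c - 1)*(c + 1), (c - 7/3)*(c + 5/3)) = 1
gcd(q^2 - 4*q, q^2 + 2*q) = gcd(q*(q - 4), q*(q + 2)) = q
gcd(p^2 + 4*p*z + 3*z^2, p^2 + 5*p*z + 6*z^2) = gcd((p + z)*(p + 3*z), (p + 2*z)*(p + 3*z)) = p + 3*z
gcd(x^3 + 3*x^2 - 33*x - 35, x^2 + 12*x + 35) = x + 7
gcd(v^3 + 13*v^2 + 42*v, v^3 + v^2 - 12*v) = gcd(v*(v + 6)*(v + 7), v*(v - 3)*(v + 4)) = v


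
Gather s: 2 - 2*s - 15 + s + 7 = -s - 6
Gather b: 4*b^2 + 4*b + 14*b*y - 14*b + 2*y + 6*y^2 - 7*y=4*b^2 + b*(14*y - 10) + 6*y^2 - 5*y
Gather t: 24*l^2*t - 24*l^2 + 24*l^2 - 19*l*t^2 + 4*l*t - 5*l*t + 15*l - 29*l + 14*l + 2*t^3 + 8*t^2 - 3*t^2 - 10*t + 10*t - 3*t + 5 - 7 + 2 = 2*t^3 + t^2*(5 - 19*l) + t*(24*l^2 - l - 3)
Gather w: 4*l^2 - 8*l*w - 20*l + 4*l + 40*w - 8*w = 4*l^2 - 16*l + w*(32 - 8*l)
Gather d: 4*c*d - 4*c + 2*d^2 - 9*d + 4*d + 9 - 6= -4*c + 2*d^2 + d*(4*c - 5) + 3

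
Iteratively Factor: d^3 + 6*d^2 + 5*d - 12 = (d + 3)*(d^2 + 3*d - 4) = (d - 1)*(d + 3)*(d + 4)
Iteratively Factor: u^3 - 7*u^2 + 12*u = (u - 3)*(u^2 - 4*u) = (u - 4)*(u - 3)*(u)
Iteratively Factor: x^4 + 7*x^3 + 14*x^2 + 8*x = (x)*(x^3 + 7*x^2 + 14*x + 8) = x*(x + 4)*(x^2 + 3*x + 2) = x*(x + 2)*(x + 4)*(x + 1)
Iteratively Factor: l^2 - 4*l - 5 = (l - 5)*(l + 1)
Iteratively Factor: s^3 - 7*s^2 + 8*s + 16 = (s - 4)*(s^2 - 3*s - 4) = (s - 4)*(s + 1)*(s - 4)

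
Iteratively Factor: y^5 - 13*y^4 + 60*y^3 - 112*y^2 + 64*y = (y - 4)*(y^4 - 9*y^3 + 24*y^2 - 16*y) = y*(y - 4)*(y^3 - 9*y^2 + 24*y - 16) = y*(y - 4)^2*(y^2 - 5*y + 4) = y*(y - 4)^2*(y - 1)*(y - 4)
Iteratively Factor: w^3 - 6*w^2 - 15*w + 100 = (w - 5)*(w^2 - w - 20) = (w - 5)*(w + 4)*(w - 5)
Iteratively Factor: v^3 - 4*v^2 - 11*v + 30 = (v - 5)*(v^2 + v - 6) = (v - 5)*(v - 2)*(v + 3)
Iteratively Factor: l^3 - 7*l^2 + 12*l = (l - 3)*(l^2 - 4*l) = (l - 4)*(l - 3)*(l)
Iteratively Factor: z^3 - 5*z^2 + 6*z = (z - 3)*(z^2 - 2*z) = z*(z - 3)*(z - 2)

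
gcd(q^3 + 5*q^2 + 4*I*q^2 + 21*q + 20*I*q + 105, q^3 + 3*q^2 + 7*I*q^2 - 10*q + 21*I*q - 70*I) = q^2 + q*(5 + 7*I) + 35*I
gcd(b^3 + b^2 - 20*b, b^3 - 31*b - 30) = b + 5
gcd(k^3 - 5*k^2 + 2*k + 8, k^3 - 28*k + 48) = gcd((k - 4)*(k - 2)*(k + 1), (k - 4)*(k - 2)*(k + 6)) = k^2 - 6*k + 8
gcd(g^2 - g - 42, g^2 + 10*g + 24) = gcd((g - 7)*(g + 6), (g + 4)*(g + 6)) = g + 6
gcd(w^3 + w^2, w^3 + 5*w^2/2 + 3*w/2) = w^2 + w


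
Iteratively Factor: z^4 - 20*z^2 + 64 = (z - 2)*(z^3 + 2*z^2 - 16*z - 32) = (z - 2)*(z + 2)*(z^2 - 16) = (z - 4)*(z - 2)*(z + 2)*(z + 4)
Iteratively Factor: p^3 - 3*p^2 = (p)*(p^2 - 3*p) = p*(p - 3)*(p)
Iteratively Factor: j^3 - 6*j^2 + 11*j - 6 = (j - 1)*(j^2 - 5*j + 6) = (j - 2)*(j - 1)*(j - 3)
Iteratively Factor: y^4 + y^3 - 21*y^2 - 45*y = (y + 3)*(y^3 - 2*y^2 - 15*y) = (y - 5)*(y + 3)*(y^2 + 3*y) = y*(y - 5)*(y + 3)*(y + 3)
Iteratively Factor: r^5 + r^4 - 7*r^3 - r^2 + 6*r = (r + 1)*(r^4 - 7*r^2 + 6*r) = (r + 1)*(r + 3)*(r^3 - 3*r^2 + 2*r) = (r - 2)*(r + 1)*(r + 3)*(r^2 - r) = (r - 2)*(r - 1)*(r + 1)*(r + 3)*(r)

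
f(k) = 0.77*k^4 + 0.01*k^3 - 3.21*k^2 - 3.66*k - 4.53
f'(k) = 3.08*k^3 + 0.03*k^2 - 6.42*k - 3.66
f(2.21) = -9.82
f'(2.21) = 15.54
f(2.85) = 10.00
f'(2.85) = 49.59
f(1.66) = -13.56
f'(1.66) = -0.15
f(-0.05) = -4.36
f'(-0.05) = -3.34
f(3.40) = 49.21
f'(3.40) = 95.92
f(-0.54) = -3.43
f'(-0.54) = -0.67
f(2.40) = -6.12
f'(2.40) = 23.68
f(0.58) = -7.64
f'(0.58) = -6.77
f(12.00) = 15473.31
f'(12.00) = 5245.86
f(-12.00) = 15526.59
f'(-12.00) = -5244.54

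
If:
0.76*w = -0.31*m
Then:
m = -2.45161290322581*w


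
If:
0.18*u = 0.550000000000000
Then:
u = 3.06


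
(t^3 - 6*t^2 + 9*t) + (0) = t^3 - 6*t^2 + 9*t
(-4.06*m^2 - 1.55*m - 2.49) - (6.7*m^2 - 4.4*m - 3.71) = -10.76*m^2 + 2.85*m + 1.22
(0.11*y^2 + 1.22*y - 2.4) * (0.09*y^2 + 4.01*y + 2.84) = 0.0099*y^4 + 0.5509*y^3 + 4.9886*y^2 - 6.1592*y - 6.816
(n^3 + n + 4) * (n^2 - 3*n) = n^5 - 3*n^4 + n^3 + n^2 - 12*n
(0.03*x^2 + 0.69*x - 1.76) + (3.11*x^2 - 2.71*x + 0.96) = 3.14*x^2 - 2.02*x - 0.8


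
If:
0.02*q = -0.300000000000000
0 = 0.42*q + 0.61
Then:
No Solution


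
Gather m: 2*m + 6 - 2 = 2*m + 4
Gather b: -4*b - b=-5*b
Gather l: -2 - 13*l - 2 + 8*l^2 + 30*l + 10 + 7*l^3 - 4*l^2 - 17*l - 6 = 7*l^3 + 4*l^2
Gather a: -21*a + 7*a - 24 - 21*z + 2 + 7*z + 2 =-14*a - 14*z - 20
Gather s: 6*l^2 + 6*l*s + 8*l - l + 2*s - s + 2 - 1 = 6*l^2 + 7*l + s*(6*l + 1) + 1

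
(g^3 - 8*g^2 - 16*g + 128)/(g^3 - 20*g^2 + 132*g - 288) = (g^2 - 16)/(g^2 - 12*g + 36)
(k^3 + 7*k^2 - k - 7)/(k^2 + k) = k + 6 - 7/k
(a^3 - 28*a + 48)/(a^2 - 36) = (a^2 - 6*a + 8)/(a - 6)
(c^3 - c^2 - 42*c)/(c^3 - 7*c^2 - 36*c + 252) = c/(c - 6)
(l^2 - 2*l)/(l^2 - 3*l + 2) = l/(l - 1)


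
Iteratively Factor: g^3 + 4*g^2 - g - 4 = (g + 1)*(g^2 + 3*g - 4) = (g - 1)*(g + 1)*(g + 4)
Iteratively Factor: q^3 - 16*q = (q + 4)*(q^2 - 4*q) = (q - 4)*(q + 4)*(q)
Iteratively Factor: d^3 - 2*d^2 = (d)*(d^2 - 2*d) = d^2*(d - 2)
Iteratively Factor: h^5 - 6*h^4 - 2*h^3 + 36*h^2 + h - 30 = (h - 5)*(h^4 - h^3 - 7*h^2 + h + 6) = (h - 5)*(h + 1)*(h^3 - 2*h^2 - 5*h + 6) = (h - 5)*(h + 1)*(h + 2)*(h^2 - 4*h + 3) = (h - 5)*(h - 1)*(h + 1)*(h + 2)*(h - 3)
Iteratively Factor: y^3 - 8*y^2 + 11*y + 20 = (y - 4)*(y^2 - 4*y - 5) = (y - 5)*(y - 4)*(y + 1)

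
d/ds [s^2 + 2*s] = 2*s + 2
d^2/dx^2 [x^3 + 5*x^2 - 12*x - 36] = 6*x + 10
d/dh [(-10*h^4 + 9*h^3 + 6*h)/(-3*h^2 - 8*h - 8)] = (60*h^5 + 213*h^4 + 176*h^3 - 198*h^2 - 48)/(9*h^4 + 48*h^3 + 112*h^2 + 128*h + 64)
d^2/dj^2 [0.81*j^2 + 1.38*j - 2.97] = 1.62000000000000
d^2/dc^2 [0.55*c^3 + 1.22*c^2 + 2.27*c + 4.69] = 3.3*c + 2.44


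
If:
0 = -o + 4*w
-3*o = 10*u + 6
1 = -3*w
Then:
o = -4/3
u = -1/5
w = -1/3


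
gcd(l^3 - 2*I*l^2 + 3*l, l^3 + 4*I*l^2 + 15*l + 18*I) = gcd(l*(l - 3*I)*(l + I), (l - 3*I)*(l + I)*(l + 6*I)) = l^2 - 2*I*l + 3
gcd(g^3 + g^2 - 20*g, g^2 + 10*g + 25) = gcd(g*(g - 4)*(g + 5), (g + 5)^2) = g + 5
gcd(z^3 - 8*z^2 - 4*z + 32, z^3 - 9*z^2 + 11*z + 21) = 1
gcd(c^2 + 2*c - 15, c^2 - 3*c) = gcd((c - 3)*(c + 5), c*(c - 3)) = c - 3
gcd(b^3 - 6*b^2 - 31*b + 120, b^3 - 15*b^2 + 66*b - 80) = b - 8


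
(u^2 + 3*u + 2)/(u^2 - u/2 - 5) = 2*(u + 1)/(2*u - 5)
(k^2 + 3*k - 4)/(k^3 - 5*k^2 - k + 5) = (k + 4)/(k^2 - 4*k - 5)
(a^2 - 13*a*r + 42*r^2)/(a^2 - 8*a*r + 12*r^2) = (-a + 7*r)/(-a + 2*r)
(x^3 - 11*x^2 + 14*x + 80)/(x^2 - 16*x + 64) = (x^2 - 3*x - 10)/(x - 8)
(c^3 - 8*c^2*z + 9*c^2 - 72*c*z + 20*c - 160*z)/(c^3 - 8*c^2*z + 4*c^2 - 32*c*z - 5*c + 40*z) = (c + 4)/(c - 1)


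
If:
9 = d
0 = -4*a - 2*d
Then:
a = -9/2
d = 9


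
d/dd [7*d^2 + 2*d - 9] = 14*d + 2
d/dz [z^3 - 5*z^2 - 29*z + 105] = 3*z^2 - 10*z - 29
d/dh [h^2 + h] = 2*h + 1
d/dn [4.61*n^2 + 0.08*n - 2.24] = 9.22*n + 0.08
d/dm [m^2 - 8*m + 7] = 2*m - 8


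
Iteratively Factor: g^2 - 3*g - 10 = (g + 2)*(g - 5)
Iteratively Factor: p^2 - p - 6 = (p + 2)*(p - 3)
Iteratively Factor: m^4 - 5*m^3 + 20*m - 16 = (m - 4)*(m^3 - m^2 - 4*m + 4) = (m - 4)*(m - 1)*(m^2 - 4) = (m - 4)*(m - 2)*(m - 1)*(m + 2)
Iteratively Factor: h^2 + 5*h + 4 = (h + 4)*(h + 1)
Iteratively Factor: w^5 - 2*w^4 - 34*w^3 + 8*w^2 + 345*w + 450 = (w + 2)*(w^4 - 4*w^3 - 26*w^2 + 60*w + 225) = (w - 5)*(w + 2)*(w^3 + w^2 - 21*w - 45) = (w - 5)*(w + 2)*(w + 3)*(w^2 - 2*w - 15) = (w - 5)^2*(w + 2)*(w + 3)*(w + 3)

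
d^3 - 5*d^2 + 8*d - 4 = (d - 2)^2*(d - 1)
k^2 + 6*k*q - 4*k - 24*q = (k - 4)*(k + 6*q)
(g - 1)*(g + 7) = g^2 + 6*g - 7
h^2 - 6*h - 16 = (h - 8)*(h + 2)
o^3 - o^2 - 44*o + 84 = (o - 6)*(o - 2)*(o + 7)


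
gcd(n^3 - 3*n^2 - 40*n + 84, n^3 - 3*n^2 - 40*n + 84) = n^3 - 3*n^2 - 40*n + 84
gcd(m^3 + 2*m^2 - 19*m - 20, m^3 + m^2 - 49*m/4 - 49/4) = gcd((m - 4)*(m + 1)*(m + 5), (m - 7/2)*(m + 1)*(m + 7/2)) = m + 1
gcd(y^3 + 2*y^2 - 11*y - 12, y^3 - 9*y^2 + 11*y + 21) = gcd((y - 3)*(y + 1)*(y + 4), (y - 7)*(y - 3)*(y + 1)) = y^2 - 2*y - 3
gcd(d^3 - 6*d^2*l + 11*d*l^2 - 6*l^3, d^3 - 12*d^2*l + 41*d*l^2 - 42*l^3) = d^2 - 5*d*l + 6*l^2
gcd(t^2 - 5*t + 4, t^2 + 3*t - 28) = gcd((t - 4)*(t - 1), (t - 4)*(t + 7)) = t - 4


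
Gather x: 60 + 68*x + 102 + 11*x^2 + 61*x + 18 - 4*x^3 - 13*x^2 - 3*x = -4*x^3 - 2*x^2 + 126*x + 180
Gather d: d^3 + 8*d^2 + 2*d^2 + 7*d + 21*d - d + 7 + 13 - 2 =d^3 + 10*d^2 + 27*d + 18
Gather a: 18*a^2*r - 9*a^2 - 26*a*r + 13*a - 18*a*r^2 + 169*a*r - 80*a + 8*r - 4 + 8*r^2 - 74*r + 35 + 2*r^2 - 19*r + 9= a^2*(18*r - 9) + a*(-18*r^2 + 143*r - 67) + 10*r^2 - 85*r + 40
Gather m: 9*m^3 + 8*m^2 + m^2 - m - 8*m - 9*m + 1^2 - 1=9*m^3 + 9*m^2 - 18*m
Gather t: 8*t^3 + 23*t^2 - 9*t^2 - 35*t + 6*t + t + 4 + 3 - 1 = 8*t^3 + 14*t^2 - 28*t + 6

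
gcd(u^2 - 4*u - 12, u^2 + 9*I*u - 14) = 1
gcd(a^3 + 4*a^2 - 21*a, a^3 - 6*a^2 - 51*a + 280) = a + 7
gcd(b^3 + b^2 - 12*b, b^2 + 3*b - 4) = b + 4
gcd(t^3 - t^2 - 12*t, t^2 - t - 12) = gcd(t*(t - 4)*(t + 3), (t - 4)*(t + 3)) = t^2 - t - 12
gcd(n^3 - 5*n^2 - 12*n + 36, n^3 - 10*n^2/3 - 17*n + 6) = n^2 - 3*n - 18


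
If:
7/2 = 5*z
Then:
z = 7/10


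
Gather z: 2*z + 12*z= 14*z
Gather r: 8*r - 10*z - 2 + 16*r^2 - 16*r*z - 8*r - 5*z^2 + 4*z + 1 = 16*r^2 - 16*r*z - 5*z^2 - 6*z - 1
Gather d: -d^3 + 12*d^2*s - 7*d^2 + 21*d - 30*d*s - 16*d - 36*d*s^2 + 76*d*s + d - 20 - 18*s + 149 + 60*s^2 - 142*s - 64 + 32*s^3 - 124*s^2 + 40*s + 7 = -d^3 + d^2*(12*s - 7) + d*(-36*s^2 + 46*s + 6) + 32*s^3 - 64*s^2 - 120*s + 72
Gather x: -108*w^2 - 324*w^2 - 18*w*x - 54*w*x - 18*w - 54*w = -432*w^2 - 72*w*x - 72*w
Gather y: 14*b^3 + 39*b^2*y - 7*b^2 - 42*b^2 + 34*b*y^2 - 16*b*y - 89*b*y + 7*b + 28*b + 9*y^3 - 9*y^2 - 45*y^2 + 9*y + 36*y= 14*b^3 - 49*b^2 + 35*b + 9*y^3 + y^2*(34*b - 54) + y*(39*b^2 - 105*b + 45)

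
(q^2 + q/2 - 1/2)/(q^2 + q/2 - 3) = (2*q^2 + q - 1)/(2*q^2 + q - 6)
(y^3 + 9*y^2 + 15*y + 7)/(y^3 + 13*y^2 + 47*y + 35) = (y + 1)/(y + 5)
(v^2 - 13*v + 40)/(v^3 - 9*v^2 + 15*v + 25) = (v - 8)/(v^2 - 4*v - 5)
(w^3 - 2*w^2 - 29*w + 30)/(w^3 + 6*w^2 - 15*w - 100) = (w^2 - 7*w + 6)/(w^2 + w - 20)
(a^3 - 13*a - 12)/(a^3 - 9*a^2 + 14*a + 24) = (a + 3)/(a - 6)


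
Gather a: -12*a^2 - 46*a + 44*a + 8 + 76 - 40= -12*a^2 - 2*a + 44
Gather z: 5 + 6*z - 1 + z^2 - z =z^2 + 5*z + 4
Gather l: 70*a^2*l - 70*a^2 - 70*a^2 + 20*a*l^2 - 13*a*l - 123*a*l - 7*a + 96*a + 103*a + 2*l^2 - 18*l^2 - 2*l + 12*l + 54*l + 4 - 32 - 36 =-140*a^2 + 192*a + l^2*(20*a - 16) + l*(70*a^2 - 136*a + 64) - 64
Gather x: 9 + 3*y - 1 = 3*y + 8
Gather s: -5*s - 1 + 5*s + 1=0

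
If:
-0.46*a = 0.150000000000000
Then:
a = -0.33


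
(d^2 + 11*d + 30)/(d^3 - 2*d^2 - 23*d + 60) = (d + 6)/(d^2 - 7*d + 12)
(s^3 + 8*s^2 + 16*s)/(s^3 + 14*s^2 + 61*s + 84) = s*(s + 4)/(s^2 + 10*s + 21)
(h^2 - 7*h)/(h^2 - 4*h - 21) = h/(h + 3)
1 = 1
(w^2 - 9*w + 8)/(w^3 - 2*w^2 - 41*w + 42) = (w - 8)/(w^2 - w - 42)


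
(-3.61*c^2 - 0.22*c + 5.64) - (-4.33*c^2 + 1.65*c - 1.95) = 0.72*c^2 - 1.87*c + 7.59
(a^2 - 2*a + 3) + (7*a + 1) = a^2 + 5*a + 4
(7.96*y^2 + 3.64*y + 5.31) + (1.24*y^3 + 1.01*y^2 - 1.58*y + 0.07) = 1.24*y^3 + 8.97*y^2 + 2.06*y + 5.38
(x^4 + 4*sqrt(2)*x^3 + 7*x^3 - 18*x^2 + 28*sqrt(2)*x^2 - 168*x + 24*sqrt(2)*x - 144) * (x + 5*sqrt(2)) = x^5 + 7*x^4 + 9*sqrt(2)*x^4 + 22*x^3 + 63*sqrt(2)*x^3 - 66*sqrt(2)*x^2 + 112*x^2 - 840*sqrt(2)*x + 96*x - 720*sqrt(2)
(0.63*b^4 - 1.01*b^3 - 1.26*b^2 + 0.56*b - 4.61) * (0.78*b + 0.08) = 0.4914*b^5 - 0.7374*b^4 - 1.0636*b^3 + 0.336*b^2 - 3.551*b - 0.3688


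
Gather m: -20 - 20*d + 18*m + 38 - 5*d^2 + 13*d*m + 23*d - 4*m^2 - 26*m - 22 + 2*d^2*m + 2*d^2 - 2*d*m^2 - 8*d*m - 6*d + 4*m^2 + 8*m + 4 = -3*d^2 - 2*d*m^2 - 3*d + m*(2*d^2 + 5*d)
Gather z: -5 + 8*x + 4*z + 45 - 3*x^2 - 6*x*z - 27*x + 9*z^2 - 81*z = -3*x^2 - 19*x + 9*z^2 + z*(-6*x - 77) + 40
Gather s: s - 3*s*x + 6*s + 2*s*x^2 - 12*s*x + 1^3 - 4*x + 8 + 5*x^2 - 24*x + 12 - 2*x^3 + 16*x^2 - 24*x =s*(2*x^2 - 15*x + 7) - 2*x^3 + 21*x^2 - 52*x + 21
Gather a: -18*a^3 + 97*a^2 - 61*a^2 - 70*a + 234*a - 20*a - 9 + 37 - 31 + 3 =-18*a^3 + 36*a^2 + 144*a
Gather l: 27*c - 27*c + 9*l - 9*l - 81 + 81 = 0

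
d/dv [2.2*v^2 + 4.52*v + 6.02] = 4.4*v + 4.52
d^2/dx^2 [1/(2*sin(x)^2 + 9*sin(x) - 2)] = (-16*sin(x)^4 - 54*sin(x)^3 - 73*sin(x)^2 + 90*sin(x) + 170)/(9*sin(x) - cos(2*x) - 1)^3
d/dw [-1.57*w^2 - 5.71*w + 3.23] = -3.14*w - 5.71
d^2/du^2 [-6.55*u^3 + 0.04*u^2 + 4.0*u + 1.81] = 0.08 - 39.3*u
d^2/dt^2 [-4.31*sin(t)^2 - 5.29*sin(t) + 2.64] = 5.29*sin(t) - 8.62*cos(2*t)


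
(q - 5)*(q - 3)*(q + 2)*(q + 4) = q^4 - 2*q^3 - 25*q^2 + 26*q + 120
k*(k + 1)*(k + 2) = k^3 + 3*k^2 + 2*k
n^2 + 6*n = n*(n + 6)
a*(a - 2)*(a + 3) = a^3 + a^2 - 6*a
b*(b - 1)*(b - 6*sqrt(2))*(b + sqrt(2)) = b^4 - 5*sqrt(2)*b^3 - b^3 - 12*b^2 + 5*sqrt(2)*b^2 + 12*b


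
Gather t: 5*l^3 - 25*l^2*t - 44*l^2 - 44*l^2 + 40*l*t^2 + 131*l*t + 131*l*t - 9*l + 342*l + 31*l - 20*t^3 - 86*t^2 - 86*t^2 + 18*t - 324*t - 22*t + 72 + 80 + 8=5*l^3 - 88*l^2 + 364*l - 20*t^3 + t^2*(40*l - 172) + t*(-25*l^2 + 262*l - 328) + 160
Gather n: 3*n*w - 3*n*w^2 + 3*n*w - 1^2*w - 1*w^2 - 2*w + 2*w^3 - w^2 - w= n*(-3*w^2 + 6*w) + 2*w^3 - 2*w^2 - 4*w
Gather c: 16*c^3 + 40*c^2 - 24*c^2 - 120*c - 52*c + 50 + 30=16*c^3 + 16*c^2 - 172*c + 80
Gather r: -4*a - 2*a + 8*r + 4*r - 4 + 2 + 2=-6*a + 12*r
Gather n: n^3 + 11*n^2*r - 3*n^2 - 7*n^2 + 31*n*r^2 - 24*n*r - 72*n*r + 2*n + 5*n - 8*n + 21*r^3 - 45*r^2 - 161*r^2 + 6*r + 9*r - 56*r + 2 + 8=n^3 + n^2*(11*r - 10) + n*(31*r^2 - 96*r - 1) + 21*r^3 - 206*r^2 - 41*r + 10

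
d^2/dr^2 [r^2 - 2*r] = 2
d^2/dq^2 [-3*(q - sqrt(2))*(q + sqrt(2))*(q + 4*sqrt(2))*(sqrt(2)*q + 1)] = -36*sqrt(2)*q^2 - 162*q - 12*sqrt(2)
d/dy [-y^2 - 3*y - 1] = -2*y - 3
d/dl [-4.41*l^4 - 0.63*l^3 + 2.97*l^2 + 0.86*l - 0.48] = -17.64*l^3 - 1.89*l^2 + 5.94*l + 0.86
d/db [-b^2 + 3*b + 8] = 3 - 2*b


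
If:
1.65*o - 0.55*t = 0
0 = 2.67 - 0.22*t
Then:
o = 4.05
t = 12.14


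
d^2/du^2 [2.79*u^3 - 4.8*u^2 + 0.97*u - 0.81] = 16.74*u - 9.6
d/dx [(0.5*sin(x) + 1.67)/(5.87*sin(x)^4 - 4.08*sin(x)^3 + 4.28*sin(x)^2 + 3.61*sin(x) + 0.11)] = (-8.805*sin(x)^4 - 35.1316*sin(x)^3 + 18.3008*sin(x)^2 - 14.2952*sin(x) - 5.9737)*cos(x)/(34.4569*sin(x)^8 - 47.8992*sin(x)^7 + 66.8936*sin(x)^6 + 7.45659999999999*sin(x)^5 - 9.8478*sin(x)^4 + 30.004*sin(x)^3 + 13.9737*sin(x)^2 + 0.7942*sin(x) + 0.0121)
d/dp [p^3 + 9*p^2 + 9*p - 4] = 3*p^2 + 18*p + 9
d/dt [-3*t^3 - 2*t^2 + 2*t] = -9*t^2 - 4*t + 2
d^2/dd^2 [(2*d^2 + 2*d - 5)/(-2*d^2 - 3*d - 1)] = 2*(4*d^3 + 72*d^2 + 102*d + 39)/(8*d^6 + 36*d^5 + 66*d^4 + 63*d^3 + 33*d^2 + 9*d + 1)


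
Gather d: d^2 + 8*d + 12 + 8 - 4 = d^2 + 8*d + 16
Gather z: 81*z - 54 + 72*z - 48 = 153*z - 102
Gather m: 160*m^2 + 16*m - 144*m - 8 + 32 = 160*m^2 - 128*m + 24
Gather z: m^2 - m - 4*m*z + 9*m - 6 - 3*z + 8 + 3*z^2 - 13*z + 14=m^2 + 8*m + 3*z^2 + z*(-4*m - 16) + 16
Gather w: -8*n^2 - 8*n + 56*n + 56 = -8*n^2 + 48*n + 56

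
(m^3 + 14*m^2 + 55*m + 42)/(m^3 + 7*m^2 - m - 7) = (m + 6)/(m - 1)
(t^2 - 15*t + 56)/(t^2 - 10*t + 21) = (t - 8)/(t - 3)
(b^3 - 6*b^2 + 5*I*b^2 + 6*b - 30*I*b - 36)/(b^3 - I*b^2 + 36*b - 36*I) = (b - 6)/(b - 6*I)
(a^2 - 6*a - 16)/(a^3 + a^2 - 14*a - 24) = (a - 8)/(a^2 - a - 12)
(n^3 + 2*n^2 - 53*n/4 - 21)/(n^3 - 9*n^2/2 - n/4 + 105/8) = 2*(n + 4)/(2*n - 5)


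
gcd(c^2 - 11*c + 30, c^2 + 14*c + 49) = 1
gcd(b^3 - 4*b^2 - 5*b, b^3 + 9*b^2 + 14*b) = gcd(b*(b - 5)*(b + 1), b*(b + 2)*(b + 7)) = b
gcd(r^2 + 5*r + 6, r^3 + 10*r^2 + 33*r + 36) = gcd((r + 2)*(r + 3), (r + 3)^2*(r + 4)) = r + 3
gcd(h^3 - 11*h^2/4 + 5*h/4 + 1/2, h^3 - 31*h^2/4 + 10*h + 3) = h^2 - 7*h/4 - 1/2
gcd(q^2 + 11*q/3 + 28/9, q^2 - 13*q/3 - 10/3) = 1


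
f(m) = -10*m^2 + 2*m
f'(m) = 2 - 20*m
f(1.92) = -33.02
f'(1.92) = -36.40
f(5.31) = -271.34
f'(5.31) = -104.20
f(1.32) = -14.78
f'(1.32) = -24.40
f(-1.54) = -26.80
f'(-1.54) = 32.80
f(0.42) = -0.92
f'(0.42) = -6.40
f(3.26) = -99.76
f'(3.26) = -63.20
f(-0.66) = -5.68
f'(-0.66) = 15.20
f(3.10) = -89.90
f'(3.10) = -60.00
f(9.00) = -792.00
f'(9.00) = -178.00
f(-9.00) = -828.00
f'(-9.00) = 182.00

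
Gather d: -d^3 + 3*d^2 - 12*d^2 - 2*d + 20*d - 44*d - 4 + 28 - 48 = -d^3 - 9*d^2 - 26*d - 24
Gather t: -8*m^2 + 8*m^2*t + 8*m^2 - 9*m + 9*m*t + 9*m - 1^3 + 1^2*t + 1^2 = t*(8*m^2 + 9*m + 1)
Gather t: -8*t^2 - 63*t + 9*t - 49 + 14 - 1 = -8*t^2 - 54*t - 36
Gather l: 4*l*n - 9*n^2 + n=4*l*n - 9*n^2 + n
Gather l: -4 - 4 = -8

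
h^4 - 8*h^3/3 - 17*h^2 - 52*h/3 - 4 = (h - 6)*(h + 1/3)*(h + 1)*(h + 2)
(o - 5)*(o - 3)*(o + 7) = o^3 - o^2 - 41*o + 105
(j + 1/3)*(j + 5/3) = j^2 + 2*j + 5/9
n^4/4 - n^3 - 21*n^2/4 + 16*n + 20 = (n/4 + 1/4)*(n - 5)*(n - 4)*(n + 4)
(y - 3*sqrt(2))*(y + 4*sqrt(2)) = y^2 + sqrt(2)*y - 24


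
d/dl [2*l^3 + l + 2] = 6*l^2 + 1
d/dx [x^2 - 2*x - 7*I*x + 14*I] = 2*x - 2 - 7*I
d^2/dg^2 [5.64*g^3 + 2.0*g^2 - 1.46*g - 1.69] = 33.84*g + 4.0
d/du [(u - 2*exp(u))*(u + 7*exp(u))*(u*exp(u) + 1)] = (u + 1)*(u - 2*exp(u))*(u + 7*exp(u))*exp(u) + (u - 2*exp(u))*(u*exp(u) + 1)*(7*exp(u) + 1) - (u + 7*exp(u))*(u*exp(u) + 1)*(2*exp(u) - 1)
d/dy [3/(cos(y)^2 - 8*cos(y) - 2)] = 6*(cos(y) - 4)*sin(y)/(sin(y)^2 + 8*cos(y) + 1)^2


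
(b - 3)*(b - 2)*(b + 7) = b^3 + 2*b^2 - 29*b + 42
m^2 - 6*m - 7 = (m - 7)*(m + 1)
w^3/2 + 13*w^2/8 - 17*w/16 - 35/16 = (w/2 + 1/2)*(w - 5/4)*(w + 7/2)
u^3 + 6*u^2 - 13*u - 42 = (u - 3)*(u + 2)*(u + 7)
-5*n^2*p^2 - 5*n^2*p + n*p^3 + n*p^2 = p*(-5*n + p)*(n*p + n)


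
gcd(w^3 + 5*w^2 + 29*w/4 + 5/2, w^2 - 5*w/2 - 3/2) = w + 1/2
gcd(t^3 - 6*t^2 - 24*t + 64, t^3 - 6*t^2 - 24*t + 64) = t^3 - 6*t^2 - 24*t + 64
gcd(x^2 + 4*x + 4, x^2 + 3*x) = 1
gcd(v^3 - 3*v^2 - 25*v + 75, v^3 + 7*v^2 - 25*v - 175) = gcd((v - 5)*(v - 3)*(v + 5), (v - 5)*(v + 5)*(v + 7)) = v^2 - 25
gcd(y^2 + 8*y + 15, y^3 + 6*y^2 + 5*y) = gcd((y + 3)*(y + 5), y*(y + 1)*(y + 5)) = y + 5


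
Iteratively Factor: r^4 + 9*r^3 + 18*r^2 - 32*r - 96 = (r - 2)*(r^3 + 11*r^2 + 40*r + 48) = (r - 2)*(r + 4)*(r^2 + 7*r + 12) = (r - 2)*(r + 3)*(r + 4)*(r + 4)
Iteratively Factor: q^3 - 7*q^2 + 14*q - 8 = (q - 1)*(q^2 - 6*q + 8) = (q - 4)*(q - 1)*(q - 2)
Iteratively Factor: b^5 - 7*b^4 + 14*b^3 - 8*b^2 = (b)*(b^4 - 7*b^3 + 14*b^2 - 8*b) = b*(b - 1)*(b^3 - 6*b^2 + 8*b) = b*(b - 4)*(b - 1)*(b^2 - 2*b) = b^2*(b - 4)*(b - 1)*(b - 2)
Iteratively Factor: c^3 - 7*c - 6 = (c - 3)*(c^2 + 3*c + 2) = (c - 3)*(c + 2)*(c + 1)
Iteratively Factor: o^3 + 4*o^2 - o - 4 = (o - 1)*(o^2 + 5*o + 4) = (o - 1)*(o + 1)*(o + 4)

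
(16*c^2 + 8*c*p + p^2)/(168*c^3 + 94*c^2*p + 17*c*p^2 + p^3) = (4*c + p)/(42*c^2 + 13*c*p + p^2)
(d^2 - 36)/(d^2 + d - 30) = (d - 6)/(d - 5)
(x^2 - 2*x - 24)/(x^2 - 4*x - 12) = (x + 4)/(x + 2)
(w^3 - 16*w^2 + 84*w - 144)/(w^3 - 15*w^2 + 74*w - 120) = (w - 6)/(w - 5)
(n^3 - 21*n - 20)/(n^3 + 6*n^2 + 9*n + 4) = (n - 5)/(n + 1)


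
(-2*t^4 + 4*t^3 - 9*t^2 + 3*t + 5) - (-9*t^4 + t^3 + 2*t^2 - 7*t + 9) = 7*t^4 + 3*t^3 - 11*t^2 + 10*t - 4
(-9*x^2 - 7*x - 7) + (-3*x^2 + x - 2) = -12*x^2 - 6*x - 9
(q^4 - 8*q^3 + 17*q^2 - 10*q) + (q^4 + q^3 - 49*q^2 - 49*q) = 2*q^4 - 7*q^3 - 32*q^2 - 59*q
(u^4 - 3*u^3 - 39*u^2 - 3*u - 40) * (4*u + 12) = 4*u^5 - 192*u^3 - 480*u^2 - 196*u - 480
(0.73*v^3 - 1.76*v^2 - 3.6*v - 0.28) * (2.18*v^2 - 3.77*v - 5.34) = 1.5914*v^5 - 6.5889*v^4 - 5.111*v^3 + 22.36*v^2 + 20.2796*v + 1.4952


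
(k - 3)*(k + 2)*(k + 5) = k^3 + 4*k^2 - 11*k - 30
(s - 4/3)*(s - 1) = s^2 - 7*s/3 + 4/3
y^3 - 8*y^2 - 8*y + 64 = (y - 8)*(y - 2*sqrt(2))*(y + 2*sqrt(2))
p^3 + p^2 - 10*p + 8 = (p - 2)*(p - 1)*(p + 4)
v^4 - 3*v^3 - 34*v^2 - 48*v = v*(v - 8)*(v + 2)*(v + 3)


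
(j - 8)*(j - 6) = j^2 - 14*j + 48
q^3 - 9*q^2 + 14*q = q*(q - 7)*(q - 2)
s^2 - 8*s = s*(s - 8)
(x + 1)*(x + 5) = x^2 + 6*x + 5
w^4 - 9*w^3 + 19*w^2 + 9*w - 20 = (w - 5)*(w - 4)*(w - 1)*(w + 1)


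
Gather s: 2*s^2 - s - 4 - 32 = 2*s^2 - s - 36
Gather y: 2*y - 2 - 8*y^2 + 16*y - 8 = -8*y^2 + 18*y - 10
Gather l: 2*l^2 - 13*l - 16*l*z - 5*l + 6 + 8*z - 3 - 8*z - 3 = 2*l^2 + l*(-16*z - 18)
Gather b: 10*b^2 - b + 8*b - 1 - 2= 10*b^2 + 7*b - 3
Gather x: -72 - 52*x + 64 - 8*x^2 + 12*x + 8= -8*x^2 - 40*x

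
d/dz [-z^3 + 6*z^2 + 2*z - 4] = -3*z^2 + 12*z + 2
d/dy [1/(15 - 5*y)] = 1/(5*(y - 3)^2)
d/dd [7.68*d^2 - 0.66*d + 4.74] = 15.36*d - 0.66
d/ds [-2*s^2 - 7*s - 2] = -4*s - 7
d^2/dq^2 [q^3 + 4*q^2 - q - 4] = 6*q + 8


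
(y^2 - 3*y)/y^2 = (y - 3)/y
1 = 1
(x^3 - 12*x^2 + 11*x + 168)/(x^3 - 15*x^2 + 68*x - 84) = (x^2 - 5*x - 24)/(x^2 - 8*x + 12)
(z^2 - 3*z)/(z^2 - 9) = z/(z + 3)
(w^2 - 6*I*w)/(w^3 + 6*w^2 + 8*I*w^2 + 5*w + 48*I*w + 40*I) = w*(w - 6*I)/(w^3 + 2*w^2*(3 + 4*I) + w*(5 + 48*I) + 40*I)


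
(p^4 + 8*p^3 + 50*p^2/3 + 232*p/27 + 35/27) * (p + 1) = p^5 + 9*p^4 + 74*p^3/3 + 682*p^2/27 + 89*p/9 + 35/27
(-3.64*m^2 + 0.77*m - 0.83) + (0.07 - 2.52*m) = -3.64*m^2 - 1.75*m - 0.76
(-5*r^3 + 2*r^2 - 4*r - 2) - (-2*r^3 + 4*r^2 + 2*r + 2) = -3*r^3 - 2*r^2 - 6*r - 4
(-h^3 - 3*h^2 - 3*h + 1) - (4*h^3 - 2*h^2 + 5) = -5*h^3 - h^2 - 3*h - 4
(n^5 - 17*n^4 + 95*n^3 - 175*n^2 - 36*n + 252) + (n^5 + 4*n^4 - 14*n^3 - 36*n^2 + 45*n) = 2*n^5 - 13*n^4 + 81*n^3 - 211*n^2 + 9*n + 252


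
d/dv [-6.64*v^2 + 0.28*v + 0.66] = 0.28 - 13.28*v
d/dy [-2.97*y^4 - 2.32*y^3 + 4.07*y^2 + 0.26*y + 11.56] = -11.88*y^3 - 6.96*y^2 + 8.14*y + 0.26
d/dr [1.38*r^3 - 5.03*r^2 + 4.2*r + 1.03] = 4.14*r^2 - 10.06*r + 4.2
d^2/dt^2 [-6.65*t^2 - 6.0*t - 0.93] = -13.3000000000000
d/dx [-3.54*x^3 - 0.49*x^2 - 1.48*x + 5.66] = -10.62*x^2 - 0.98*x - 1.48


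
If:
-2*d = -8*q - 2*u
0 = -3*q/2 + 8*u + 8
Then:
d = 67*u/3 + 64/3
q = 16*u/3 + 16/3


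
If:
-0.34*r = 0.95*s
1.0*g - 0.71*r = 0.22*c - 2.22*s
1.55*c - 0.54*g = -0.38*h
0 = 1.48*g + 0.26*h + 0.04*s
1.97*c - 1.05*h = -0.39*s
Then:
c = 0.00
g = 0.00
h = 0.00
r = 0.00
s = 0.00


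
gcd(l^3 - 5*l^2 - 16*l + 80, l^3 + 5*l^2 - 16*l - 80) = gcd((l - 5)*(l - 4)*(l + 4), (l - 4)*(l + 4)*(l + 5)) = l^2 - 16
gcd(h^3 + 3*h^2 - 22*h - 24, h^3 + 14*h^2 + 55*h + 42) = h^2 + 7*h + 6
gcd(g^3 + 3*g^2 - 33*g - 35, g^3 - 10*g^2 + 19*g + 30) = g^2 - 4*g - 5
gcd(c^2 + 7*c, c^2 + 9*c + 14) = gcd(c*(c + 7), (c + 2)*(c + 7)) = c + 7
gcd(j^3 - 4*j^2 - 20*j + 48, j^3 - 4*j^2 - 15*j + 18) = j - 6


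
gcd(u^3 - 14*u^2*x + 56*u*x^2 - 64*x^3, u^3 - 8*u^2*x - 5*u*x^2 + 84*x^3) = -u + 4*x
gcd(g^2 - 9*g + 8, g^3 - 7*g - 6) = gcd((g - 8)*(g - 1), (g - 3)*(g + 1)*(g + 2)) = 1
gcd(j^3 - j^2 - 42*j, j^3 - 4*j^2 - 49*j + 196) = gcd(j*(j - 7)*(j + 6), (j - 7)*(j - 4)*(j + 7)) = j - 7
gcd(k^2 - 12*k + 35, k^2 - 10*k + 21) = k - 7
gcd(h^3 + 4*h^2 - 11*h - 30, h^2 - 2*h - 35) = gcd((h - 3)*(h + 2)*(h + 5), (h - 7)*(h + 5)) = h + 5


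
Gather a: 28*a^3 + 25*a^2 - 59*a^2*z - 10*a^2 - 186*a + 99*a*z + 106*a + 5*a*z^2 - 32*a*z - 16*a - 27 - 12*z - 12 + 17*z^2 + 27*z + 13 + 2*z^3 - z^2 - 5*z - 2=28*a^3 + a^2*(15 - 59*z) + a*(5*z^2 + 67*z - 96) + 2*z^3 + 16*z^2 + 10*z - 28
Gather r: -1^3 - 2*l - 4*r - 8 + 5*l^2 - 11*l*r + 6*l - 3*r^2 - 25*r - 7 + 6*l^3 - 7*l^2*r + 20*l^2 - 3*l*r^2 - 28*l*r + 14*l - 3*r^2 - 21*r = 6*l^3 + 25*l^2 + 18*l + r^2*(-3*l - 6) + r*(-7*l^2 - 39*l - 50) - 16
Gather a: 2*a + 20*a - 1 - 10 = 22*a - 11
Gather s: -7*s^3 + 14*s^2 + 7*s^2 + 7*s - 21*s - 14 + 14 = -7*s^3 + 21*s^2 - 14*s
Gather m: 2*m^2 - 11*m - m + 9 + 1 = 2*m^2 - 12*m + 10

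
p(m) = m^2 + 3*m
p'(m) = 2*m + 3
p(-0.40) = -1.04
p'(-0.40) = 2.20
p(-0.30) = -0.81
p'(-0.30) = 2.40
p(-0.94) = -1.94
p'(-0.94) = 1.12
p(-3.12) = 0.37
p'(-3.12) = -3.24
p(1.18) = 4.93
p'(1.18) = 5.36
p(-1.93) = -2.07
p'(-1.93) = -0.86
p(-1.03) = -2.03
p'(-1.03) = 0.94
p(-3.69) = 2.55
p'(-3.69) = -4.38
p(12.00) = 180.00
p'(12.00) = 27.00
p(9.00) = 108.00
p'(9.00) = 21.00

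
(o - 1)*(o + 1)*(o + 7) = o^3 + 7*o^2 - o - 7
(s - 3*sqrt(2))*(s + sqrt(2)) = s^2 - 2*sqrt(2)*s - 6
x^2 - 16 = (x - 4)*(x + 4)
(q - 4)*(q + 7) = q^2 + 3*q - 28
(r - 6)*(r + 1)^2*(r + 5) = r^4 + r^3 - 31*r^2 - 61*r - 30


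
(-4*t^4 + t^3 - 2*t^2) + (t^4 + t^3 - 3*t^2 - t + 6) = -3*t^4 + 2*t^3 - 5*t^2 - t + 6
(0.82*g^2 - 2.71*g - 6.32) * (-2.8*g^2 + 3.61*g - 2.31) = -2.296*g^4 + 10.5482*g^3 + 6.0187*g^2 - 16.5551*g + 14.5992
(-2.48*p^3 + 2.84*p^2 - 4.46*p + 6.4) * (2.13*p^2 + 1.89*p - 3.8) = -5.2824*p^5 + 1.362*p^4 + 5.2918*p^3 - 5.5894*p^2 + 29.044*p - 24.32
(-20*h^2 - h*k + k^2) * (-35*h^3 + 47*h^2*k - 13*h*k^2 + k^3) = 700*h^5 - 905*h^4*k + 178*h^3*k^2 + 40*h^2*k^3 - 14*h*k^4 + k^5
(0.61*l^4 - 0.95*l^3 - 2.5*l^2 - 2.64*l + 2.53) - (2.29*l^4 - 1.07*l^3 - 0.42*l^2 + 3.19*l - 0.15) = -1.68*l^4 + 0.12*l^3 - 2.08*l^2 - 5.83*l + 2.68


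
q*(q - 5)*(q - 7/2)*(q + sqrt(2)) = q^4 - 17*q^3/2 + sqrt(2)*q^3 - 17*sqrt(2)*q^2/2 + 35*q^2/2 + 35*sqrt(2)*q/2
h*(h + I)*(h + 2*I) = h^3 + 3*I*h^2 - 2*h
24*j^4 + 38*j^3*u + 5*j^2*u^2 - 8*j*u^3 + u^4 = (-6*j + u)*(-4*j + u)*(j + u)^2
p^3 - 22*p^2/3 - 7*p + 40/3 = (p - 8)*(p - 1)*(p + 5/3)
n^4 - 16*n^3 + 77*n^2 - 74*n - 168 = (n - 7)*(n - 6)*(n - 4)*(n + 1)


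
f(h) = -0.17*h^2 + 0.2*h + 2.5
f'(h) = 0.2 - 0.34*h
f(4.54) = -0.10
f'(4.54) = -1.34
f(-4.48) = -1.81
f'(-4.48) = 1.72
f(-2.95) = 0.43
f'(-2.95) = 1.20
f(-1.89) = 1.51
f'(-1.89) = 0.84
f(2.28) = 2.07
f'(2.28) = -0.58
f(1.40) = 2.45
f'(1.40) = -0.28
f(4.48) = -0.02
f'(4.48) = -1.32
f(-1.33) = 1.93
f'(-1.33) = 0.65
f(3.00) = 1.57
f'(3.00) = -0.82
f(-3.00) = 0.37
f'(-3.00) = 1.22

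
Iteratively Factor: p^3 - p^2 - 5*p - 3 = (p + 1)*(p^2 - 2*p - 3) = (p + 1)^2*(p - 3)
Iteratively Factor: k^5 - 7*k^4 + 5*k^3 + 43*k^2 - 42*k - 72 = (k - 4)*(k^4 - 3*k^3 - 7*k^2 + 15*k + 18) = (k - 4)*(k - 3)*(k^3 - 7*k - 6) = (k - 4)*(k - 3)*(k + 1)*(k^2 - k - 6) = (k - 4)*(k - 3)^2*(k + 1)*(k + 2)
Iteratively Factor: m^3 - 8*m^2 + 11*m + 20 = (m - 4)*(m^2 - 4*m - 5) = (m - 4)*(m + 1)*(m - 5)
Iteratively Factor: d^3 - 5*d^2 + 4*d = (d - 4)*(d^2 - d) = d*(d - 4)*(d - 1)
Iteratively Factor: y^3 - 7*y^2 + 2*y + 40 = (y + 2)*(y^2 - 9*y + 20) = (y - 4)*(y + 2)*(y - 5)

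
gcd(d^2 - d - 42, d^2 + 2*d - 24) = d + 6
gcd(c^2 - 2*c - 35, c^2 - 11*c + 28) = c - 7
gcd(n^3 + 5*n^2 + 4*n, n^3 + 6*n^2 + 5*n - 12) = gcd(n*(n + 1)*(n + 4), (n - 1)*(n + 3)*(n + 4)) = n + 4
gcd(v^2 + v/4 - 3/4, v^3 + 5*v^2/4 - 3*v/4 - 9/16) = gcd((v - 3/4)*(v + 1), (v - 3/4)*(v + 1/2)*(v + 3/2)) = v - 3/4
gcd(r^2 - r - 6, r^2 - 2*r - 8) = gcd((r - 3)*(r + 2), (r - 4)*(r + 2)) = r + 2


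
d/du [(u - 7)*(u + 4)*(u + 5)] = 3*u^2 + 4*u - 43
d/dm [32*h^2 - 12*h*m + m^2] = -12*h + 2*m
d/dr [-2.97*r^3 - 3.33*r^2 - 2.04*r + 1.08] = -8.91*r^2 - 6.66*r - 2.04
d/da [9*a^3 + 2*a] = 27*a^2 + 2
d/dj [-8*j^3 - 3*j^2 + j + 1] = -24*j^2 - 6*j + 1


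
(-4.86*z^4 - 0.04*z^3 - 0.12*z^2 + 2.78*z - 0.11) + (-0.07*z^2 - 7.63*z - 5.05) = -4.86*z^4 - 0.04*z^3 - 0.19*z^2 - 4.85*z - 5.16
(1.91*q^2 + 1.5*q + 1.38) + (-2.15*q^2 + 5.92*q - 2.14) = -0.24*q^2 + 7.42*q - 0.76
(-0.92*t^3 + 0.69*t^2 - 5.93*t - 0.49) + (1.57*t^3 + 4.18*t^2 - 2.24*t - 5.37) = 0.65*t^3 + 4.87*t^2 - 8.17*t - 5.86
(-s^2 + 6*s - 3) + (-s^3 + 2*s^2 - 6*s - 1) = -s^3 + s^2 - 4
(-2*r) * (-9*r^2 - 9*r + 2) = 18*r^3 + 18*r^2 - 4*r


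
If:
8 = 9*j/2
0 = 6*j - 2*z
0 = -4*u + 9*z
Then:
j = 16/9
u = 12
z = 16/3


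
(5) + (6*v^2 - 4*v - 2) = 6*v^2 - 4*v + 3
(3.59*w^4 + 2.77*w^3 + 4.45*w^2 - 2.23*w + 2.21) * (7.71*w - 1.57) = 27.6789*w^5 + 15.7204*w^4 + 29.9606*w^3 - 24.1798*w^2 + 20.5402*w - 3.4697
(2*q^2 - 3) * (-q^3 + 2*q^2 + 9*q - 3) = -2*q^5 + 4*q^4 + 21*q^3 - 12*q^2 - 27*q + 9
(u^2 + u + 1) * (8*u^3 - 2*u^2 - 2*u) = 8*u^5 + 6*u^4 + 4*u^3 - 4*u^2 - 2*u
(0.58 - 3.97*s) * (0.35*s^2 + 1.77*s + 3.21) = -1.3895*s^3 - 6.8239*s^2 - 11.7171*s + 1.8618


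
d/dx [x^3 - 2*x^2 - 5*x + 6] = 3*x^2 - 4*x - 5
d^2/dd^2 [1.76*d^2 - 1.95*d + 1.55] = 3.52000000000000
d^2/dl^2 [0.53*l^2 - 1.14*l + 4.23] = 1.06000000000000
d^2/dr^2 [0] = 0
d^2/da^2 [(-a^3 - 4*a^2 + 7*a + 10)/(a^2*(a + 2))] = 2*(-2*a^4 + 21*a^3 + 102*a^2 + 188*a + 120)/(a^4*(a^3 + 6*a^2 + 12*a + 8))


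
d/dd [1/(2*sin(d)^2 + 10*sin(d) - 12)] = -(2*sin(d) + 5)*cos(d)/(2*(sin(d)^2 + 5*sin(d) - 6)^2)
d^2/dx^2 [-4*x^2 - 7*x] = -8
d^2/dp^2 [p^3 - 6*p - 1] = 6*p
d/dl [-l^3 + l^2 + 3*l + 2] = -3*l^2 + 2*l + 3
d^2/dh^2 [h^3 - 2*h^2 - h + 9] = 6*h - 4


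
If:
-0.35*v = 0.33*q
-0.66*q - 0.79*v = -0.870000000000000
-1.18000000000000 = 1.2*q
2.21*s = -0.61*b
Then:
No Solution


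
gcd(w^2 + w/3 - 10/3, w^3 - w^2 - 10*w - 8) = w + 2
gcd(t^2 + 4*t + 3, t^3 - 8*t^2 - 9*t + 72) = t + 3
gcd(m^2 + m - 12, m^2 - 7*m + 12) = m - 3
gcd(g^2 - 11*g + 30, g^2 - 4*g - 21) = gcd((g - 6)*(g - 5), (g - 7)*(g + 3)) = 1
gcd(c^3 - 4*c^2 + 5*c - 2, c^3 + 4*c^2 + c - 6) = c - 1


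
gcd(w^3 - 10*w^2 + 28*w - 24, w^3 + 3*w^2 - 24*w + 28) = w^2 - 4*w + 4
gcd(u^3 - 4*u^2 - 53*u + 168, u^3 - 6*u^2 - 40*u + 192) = u - 8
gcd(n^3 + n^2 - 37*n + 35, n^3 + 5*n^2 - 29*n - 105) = n^2 + 2*n - 35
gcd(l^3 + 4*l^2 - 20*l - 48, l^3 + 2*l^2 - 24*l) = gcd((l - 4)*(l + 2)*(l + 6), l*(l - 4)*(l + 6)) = l^2 + 2*l - 24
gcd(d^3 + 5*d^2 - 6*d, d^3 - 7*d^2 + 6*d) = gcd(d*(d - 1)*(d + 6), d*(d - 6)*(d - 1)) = d^2 - d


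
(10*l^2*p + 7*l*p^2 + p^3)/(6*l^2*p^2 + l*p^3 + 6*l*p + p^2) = (10*l^2 + 7*l*p + p^2)/(6*l^2*p + l*p^2 + 6*l + p)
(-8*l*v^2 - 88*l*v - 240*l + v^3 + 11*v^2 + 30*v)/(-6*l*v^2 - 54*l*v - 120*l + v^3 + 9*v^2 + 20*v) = (-8*l*v - 48*l + v^2 + 6*v)/(-6*l*v - 24*l + v^2 + 4*v)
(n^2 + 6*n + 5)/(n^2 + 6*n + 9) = (n^2 + 6*n + 5)/(n^2 + 6*n + 9)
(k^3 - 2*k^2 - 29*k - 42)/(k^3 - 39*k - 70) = (k + 3)/(k + 5)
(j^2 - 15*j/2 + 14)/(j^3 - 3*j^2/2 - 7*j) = (j - 4)/(j*(j + 2))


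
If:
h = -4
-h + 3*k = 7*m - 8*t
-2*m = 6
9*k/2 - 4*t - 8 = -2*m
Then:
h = -4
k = 1/4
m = -3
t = -103/32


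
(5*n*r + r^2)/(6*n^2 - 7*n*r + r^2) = r*(5*n + r)/(6*n^2 - 7*n*r + r^2)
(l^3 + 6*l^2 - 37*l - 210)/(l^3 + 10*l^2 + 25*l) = (l^2 + l - 42)/(l*(l + 5))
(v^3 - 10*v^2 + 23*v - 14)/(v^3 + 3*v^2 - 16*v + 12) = (v - 7)/(v + 6)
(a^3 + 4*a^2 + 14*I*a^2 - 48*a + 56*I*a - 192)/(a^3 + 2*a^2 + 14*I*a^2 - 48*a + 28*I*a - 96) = (a + 4)/(a + 2)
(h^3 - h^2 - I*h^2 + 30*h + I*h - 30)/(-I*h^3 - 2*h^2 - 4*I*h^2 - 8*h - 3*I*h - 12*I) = (I*h^3 + h^2*(1 - I) + h*(-1 + 30*I) - 30*I)/(h^3 + 2*h^2*(2 - I) + h*(3 - 8*I) + 12)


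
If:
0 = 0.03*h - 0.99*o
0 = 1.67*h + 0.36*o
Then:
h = 0.00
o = 0.00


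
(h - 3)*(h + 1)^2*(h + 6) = h^4 + 5*h^3 - 11*h^2 - 33*h - 18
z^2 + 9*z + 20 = (z + 4)*(z + 5)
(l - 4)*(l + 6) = l^2 + 2*l - 24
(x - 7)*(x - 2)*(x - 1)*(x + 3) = x^4 - 7*x^3 - 7*x^2 + 55*x - 42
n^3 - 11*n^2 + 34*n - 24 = (n - 6)*(n - 4)*(n - 1)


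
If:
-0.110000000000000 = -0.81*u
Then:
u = 0.14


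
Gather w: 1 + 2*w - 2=2*w - 1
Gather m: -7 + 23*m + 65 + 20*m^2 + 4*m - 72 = 20*m^2 + 27*m - 14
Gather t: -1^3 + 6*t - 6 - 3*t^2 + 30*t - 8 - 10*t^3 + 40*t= -10*t^3 - 3*t^2 + 76*t - 15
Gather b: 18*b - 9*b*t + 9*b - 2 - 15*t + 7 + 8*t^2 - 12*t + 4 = b*(27 - 9*t) + 8*t^2 - 27*t + 9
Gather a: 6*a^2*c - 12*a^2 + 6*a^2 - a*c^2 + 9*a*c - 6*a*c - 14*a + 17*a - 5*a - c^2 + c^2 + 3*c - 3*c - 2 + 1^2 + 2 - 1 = a^2*(6*c - 6) + a*(-c^2 + 3*c - 2)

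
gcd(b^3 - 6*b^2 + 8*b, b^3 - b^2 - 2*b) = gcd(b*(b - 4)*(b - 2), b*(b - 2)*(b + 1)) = b^2 - 2*b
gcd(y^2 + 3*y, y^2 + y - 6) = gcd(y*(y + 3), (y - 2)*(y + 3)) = y + 3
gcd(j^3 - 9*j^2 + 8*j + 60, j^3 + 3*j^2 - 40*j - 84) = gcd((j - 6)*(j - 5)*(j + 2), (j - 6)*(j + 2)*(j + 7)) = j^2 - 4*j - 12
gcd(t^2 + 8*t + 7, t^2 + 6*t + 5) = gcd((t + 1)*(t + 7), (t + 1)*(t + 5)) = t + 1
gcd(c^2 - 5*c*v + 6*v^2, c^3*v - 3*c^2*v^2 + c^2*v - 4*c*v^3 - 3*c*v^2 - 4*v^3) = 1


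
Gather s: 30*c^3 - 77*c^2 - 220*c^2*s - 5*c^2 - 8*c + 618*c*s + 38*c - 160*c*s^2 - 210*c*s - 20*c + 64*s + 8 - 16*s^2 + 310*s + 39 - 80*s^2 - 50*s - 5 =30*c^3 - 82*c^2 + 10*c + s^2*(-160*c - 96) + s*(-220*c^2 + 408*c + 324) + 42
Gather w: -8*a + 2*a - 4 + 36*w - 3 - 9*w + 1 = -6*a + 27*w - 6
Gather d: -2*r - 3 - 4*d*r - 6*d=d*(-4*r - 6) - 2*r - 3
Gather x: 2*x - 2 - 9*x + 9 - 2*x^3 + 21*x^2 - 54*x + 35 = -2*x^3 + 21*x^2 - 61*x + 42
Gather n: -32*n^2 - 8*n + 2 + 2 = -32*n^2 - 8*n + 4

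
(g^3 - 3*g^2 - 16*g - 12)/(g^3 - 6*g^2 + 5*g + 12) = (g^2 - 4*g - 12)/(g^2 - 7*g + 12)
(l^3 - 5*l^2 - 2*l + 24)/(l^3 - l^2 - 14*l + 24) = (l^2 - 2*l - 8)/(l^2 + 2*l - 8)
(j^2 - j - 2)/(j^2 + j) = (j - 2)/j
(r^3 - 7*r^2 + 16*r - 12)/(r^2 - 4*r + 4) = r - 3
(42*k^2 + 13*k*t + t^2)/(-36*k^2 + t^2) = (7*k + t)/(-6*k + t)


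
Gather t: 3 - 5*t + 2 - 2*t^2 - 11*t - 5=-2*t^2 - 16*t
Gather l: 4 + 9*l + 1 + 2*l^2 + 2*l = 2*l^2 + 11*l + 5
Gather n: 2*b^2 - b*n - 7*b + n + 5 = 2*b^2 - 7*b + n*(1 - b) + 5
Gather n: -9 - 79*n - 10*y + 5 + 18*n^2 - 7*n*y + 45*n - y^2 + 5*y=18*n^2 + n*(-7*y - 34) - y^2 - 5*y - 4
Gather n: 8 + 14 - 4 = 18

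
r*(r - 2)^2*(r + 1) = r^4 - 3*r^3 + 4*r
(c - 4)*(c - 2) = c^2 - 6*c + 8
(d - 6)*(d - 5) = d^2 - 11*d + 30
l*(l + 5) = l^2 + 5*l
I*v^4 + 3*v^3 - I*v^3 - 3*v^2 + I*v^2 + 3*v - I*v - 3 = (v - 3*I)*(v - I)*(v + I)*(I*v - I)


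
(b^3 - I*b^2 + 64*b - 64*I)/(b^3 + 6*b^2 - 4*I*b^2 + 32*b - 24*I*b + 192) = (b^2 + 7*I*b + 8)/(b^2 + b*(6 + 4*I) + 24*I)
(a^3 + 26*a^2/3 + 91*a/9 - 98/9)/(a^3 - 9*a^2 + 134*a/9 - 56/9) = (3*a^2 + 28*a + 49)/(3*a^2 - 25*a + 28)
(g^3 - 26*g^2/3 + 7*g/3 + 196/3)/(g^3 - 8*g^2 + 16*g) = (3*g^2 - 14*g - 49)/(3*g*(g - 4))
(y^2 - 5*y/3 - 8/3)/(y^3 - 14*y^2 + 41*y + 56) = (y - 8/3)/(y^2 - 15*y + 56)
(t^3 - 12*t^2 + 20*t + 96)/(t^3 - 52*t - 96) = (t - 6)/(t + 6)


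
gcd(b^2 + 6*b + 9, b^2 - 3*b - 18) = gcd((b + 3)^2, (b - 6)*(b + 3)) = b + 3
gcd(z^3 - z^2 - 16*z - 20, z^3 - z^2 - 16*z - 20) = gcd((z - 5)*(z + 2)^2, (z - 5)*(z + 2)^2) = z^3 - z^2 - 16*z - 20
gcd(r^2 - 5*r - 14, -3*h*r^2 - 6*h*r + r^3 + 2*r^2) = r + 2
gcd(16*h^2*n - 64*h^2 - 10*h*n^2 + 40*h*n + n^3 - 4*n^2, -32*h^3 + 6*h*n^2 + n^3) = 2*h - n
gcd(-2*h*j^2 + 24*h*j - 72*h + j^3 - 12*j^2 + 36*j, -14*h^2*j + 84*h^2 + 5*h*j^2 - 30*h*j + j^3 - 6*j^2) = 2*h*j - 12*h - j^2 + 6*j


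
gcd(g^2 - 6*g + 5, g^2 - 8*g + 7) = g - 1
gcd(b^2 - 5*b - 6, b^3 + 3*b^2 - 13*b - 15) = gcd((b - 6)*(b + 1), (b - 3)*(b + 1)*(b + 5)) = b + 1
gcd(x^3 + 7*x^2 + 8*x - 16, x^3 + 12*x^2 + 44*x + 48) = x + 4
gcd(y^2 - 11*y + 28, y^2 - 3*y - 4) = y - 4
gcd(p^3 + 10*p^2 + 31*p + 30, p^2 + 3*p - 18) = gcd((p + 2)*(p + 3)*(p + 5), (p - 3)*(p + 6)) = 1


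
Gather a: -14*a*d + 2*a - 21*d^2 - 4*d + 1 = a*(2 - 14*d) - 21*d^2 - 4*d + 1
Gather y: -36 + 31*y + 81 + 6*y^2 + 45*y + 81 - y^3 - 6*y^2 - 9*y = -y^3 + 67*y + 126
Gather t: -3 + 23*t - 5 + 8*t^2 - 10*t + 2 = 8*t^2 + 13*t - 6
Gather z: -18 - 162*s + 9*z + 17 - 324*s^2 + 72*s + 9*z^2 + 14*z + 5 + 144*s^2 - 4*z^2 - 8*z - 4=-180*s^2 - 90*s + 5*z^2 + 15*z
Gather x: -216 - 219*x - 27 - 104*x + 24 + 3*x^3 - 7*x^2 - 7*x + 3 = 3*x^3 - 7*x^2 - 330*x - 216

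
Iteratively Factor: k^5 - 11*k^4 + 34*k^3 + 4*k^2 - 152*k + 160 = (k - 5)*(k^4 - 6*k^3 + 4*k^2 + 24*k - 32) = (k - 5)*(k - 2)*(k^3 - 4*k^2 - 4*k + 16) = (k - 5)*(k - 2)^2*(k^2 - 2*k - 8) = (k - 5)*(k - 2)^2*(k + 2)*(k - 4)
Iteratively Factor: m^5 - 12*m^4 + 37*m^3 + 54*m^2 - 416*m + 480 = (m - 4)*(m^4 - 8*m^3 + 5*m^2 + 74*m - 120) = (m - 4)*(m + 3)*(m^3 - 11*m^2 + 38*m - 40) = (m - 5)*(m - 4)*(m + 3)*(m^2 - 6*m + 8) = (m - 5)*(m - 4)*(m - 2)*(m + 3)*(m - 4)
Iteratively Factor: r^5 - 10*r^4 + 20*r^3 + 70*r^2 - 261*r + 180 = (r - 1)*(r^4 - 9*r^3 + 11*r^2 + 81*r - 180) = (r - 4)*(r - 1)*(r^3 - 5*r^2 - 9*r + 45) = (r - 4)*(r - 1)*(r + 3)*(r^2 - 8*r + 15) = (r - 5)*(r - 4)*(r - 1)*(r + 3)*(r - 3)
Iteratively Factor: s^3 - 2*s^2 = (s)*(s^2 - 2*s) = s*(s - 2)*(s)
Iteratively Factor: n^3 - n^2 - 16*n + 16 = (n + 4)*(n^2 - 5*n + 4) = (n - 4)*(n + 4)*(n - 1)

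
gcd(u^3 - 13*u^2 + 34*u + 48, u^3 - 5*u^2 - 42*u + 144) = u - 8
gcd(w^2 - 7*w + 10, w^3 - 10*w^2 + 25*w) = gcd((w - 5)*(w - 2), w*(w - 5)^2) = w - 5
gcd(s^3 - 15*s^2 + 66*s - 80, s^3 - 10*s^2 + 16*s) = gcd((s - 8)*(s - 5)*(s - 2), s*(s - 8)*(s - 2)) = s^2 - 10*s + 16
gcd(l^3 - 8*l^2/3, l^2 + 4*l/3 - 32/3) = l - 8/3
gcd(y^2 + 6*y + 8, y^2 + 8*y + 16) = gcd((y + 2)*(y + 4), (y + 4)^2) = y + 4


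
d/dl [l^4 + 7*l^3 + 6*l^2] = l*(4*l^2 + 21*l + 12)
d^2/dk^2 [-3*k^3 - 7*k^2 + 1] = -18*k - 14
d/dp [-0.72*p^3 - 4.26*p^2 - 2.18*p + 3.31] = -2.16*p^2 - 8.52*p - 2.18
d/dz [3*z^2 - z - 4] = 6*z - 1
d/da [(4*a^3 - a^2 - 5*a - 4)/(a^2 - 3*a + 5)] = (4*a^4 - 24*a^3 + 68*a^2 - 2*a - 37)/(a^4 - 6*a^3 + 19*a^2 - 30*a + 25)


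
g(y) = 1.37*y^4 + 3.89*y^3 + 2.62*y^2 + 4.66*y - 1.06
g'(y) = 5.48*y^3 + 11.67*y^2 + 5.24*y + 4.66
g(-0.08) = -1.42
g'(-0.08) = 4.31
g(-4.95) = 390.77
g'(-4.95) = -399.99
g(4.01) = 664.83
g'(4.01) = 566.68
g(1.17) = 16.78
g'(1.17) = 35.54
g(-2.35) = -6.24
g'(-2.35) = -14.33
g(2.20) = 95.39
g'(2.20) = 131.02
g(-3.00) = 14.48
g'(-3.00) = -53.99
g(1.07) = 13.49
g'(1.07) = 30.34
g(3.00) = 252.50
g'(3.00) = 273.37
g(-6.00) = 1000.58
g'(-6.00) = -790.34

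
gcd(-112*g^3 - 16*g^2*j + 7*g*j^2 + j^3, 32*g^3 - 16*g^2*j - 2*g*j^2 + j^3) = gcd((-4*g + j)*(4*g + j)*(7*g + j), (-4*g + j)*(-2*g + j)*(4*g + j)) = 16*g^2 - j^2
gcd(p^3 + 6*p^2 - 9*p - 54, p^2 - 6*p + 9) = p - 3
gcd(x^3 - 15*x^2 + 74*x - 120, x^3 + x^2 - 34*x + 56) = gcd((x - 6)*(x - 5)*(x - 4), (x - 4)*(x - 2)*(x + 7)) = x - 4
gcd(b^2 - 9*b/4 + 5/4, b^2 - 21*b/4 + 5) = b - 5/4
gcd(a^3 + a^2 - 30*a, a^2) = a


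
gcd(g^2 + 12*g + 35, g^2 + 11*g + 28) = g + 7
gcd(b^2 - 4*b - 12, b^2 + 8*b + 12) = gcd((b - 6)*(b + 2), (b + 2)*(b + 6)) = b + 2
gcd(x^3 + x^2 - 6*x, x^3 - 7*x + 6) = x^2 + x - 6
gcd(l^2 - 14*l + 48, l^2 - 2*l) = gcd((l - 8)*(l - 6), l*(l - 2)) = 1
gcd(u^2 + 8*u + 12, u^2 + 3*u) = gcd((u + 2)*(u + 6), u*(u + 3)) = 1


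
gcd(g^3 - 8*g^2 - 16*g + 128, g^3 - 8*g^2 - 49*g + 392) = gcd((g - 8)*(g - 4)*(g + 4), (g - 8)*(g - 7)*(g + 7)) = g - 8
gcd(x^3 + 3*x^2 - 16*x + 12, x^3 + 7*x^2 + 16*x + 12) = 1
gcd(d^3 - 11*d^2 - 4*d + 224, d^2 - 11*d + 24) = d - 8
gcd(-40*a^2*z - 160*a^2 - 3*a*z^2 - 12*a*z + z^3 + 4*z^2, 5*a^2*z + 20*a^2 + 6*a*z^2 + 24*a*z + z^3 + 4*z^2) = 5*a*z + 20*a + z^2 + 4*z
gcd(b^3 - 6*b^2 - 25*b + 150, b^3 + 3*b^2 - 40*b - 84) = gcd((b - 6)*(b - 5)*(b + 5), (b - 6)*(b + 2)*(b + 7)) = b - 6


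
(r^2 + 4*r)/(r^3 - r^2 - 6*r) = (r + 4)/(r^2 - r - 6)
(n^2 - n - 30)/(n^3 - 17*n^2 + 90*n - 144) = (n + 5)/(n^2 - 11*n + 24)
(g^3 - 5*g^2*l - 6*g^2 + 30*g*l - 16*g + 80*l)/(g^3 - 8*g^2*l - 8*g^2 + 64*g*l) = (g^2 - 5*g*l + 2*g - 10*l)/(g*(g - 8*l))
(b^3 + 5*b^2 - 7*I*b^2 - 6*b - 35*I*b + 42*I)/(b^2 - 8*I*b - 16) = (b^3 + b^2*(5 - 7*I) - b*(6 + 35*I) + 42*I)/(b^2 - 8*I*b - 16)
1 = 1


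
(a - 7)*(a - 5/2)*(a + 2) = a^3 - 15*a^2/2 - 3*a/2 + 35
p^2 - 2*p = p*(p - 2)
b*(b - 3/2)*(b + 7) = b^3 + 11*b^2/2 - 21*b/2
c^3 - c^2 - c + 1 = (c - 1)^2*(c + 1)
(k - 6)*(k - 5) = k^2 - 11*k + 30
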